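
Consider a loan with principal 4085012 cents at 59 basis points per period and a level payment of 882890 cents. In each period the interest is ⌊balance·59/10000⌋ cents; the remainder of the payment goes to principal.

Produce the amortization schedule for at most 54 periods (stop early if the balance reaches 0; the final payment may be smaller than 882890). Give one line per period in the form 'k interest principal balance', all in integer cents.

1 24101 858789 3226223
2 19034 863856 2362367
3 13937 868953 1493414
4 8811 874079 619335
5 3654 619335 0

1. interest=⌊4085012·59/10000⌋=24101; principal=882890-24101=858789; balance=4085012-858789=3226223
2. interest=⌊3226223·59/10000⌋=19034; principal=882890-19034=863856; balance=3226223-863856=2362367
3. interest=⌊2362367·59/10000⌋=13937; principal=882890-13937=868953; balance=2362367-868953=1493414
4. interest=⌊1493414·59/10000⌋=8811; principal=882890-8811=874079; balance=1493414-874079=619335
5. interest=⌊619335·59/10000⌋=3654; principal=min(882890-3654,619335)=619335; balance=619335-619335=0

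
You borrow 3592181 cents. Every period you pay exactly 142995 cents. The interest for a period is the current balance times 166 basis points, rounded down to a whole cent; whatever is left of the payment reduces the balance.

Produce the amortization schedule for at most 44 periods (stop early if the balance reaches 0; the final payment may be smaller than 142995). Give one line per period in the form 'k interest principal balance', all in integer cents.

1 59630 83365 3508816
2 58246 84749 3424067
3 56839 86156 3337911
4 55409 87586 3250325
5 53955 89040 3161285
6 52477 90518 3070767
7 50974 92021 2978746
8 49447 93548 2885198
9 47894 95101 2790097
10 46315 96680 2693417
11 44710 98285 2595132
12 43079 99916 2495216
13 41420 101575 2393641
14 39734 103261 2290380
15 38020 104975 2185405
16 36277 106718 2078687
17 34506 108489 1970198
18 32705 110290 1859908
19 30874 112121 1747787
20 29013 113982 1633805
21 27121 115874 1517931
22 25197 117798 1400133
23 23242 119753 1280380
24 21254 121741 1158639
25 19233 123762 1034877
26 17178 125817 909060
27 15090 127905 781155
28 12967 130028 651127
29 10808 132187 518940
30 8614 134381 384559
31 6383 136612 247947
32 4115 138880 109067
33 1810 109067 0

1. interest=⌊3592181·166/10000⌋=59630; principal=142995-59630=83365; balance=3592181-83365=3508816
2. interest=⌊3508816·166/10000⌋=58246; principal=142995-58246=84749; balance=3508816-84749=3424067
3. interest=⌊3424067·166/10000⌋=56839; principal=142995-56839=86156; balance=3424067-86156=3337911
4. interest=⌊3337911·166/10000⌋=55409; principal=142995-55409=87586; balance=3337911-87586=3250325
5. interest=⌊3250325·166/10000⌋=53955; principal=142995-53955=89040; balance=3250325-89040=3161285
6. interest=⌊3161285·166/10000⌋=52477; principal=142995-52477=90518; balance=3161285-90518=3070767
7. interest=⌊3070767·166/10000⌋=50974; principal=142995-50974=92021; balance=3070767-92021=2978746
8. interest=⌊2978746·166/10000⌋=49447; principal=142995-49447=93548; balance=2978746-93548=2885198
9. interest=⌊2885198·166/10000⌋=47894; principal=142995-47894=95101; balance=2885198-95101=2790097
10. interest=⌊2790097·166/10000⌋=46315; principal=142995-46315=96680; balance=2790097-96680=2693417
11. interest=⌊2693417·166/10000⌋=44710; principal=142995-44710=98285; balance=2693417-98285=2595132
12. interest=⌊2595132·166/10000⌋=43079; principal=142995-43079=99916; balance=2595132-99916=2495216
13. interest=⌊2495216·166/10000⌋=41420; principal=142995-41420=101575; balance=2495216-101575=2393641
14. interest=⌊2393641·166/10000⌋=39734; principal=142995-39734=103261; balance=2393641-103261=2290380
15. interest=⌊2290380·166/10000⌋=38020; principal=142995-38020=104975; balance=2290380-104975=2185405
16. interest=⌊2185405·166/10000⌋=36277; principal=142995-36277=106718; balance=2185405-106718=2078687
17. interest=⌊2078687·166/10000⌋=34506; principal=142995-34506=108489; balance=2078687-108489=1970198
18. interest=⌊1970198·166/10000⌋=32705; principal=142995-32705=110290; balance=1970198-110290=1859908
19. interest=⌊1859908·166/10000⌋=30874; principal=142995-30874=112121; balance=1859908-112121=1747787
20. interest=⌊1747787·166/10000⌋=29013; principal=142995-29013=113982; balance=1747787-113982=1633805
21. interest=⌊1633805·166/10000⌋=27121; principal=142995-27121=115874; balance=1633805-115874=1517931
22. interest=⌊1517931·166/10000⌋=25197; principal=142995-25197=117798; balance=1517931-117798=1400133
23. interest=⌊1400133·166/10000⌋=23242; principal=142995-23242=119753; balance=1400133-119753=1280380
24. interest=⌊1280380·166/10000⌋=21254; principal=142995-21254=121741; balance=1280380-121741=1158639
25. interest=⌊1158639·166/10000⌋=19233; principal=142995-19233=123762; balance=1158639-123762=1034877
26. interest=⌊1034877·166/10000⌋=17178; principal=142995-17178=125817; balance=1034877-125817=909060
27. interest=⌊909060·166/10000⌋=15090; principal=142995-15090=127905; balance=909060-127905=781155
28. interest=⌊781155·166/10000⌋=12967; principal=142995-12967=130028; balance=781155-130028=651127
29. interest=⌊651127·166/10000⌋=10808; principal=142995-10808=132187; balance=651127-132187=518940
30. interest=⌊518940·166/10000⌋=8614; principal=142995-8614=134381; balance=518940-134381=384559
31. interest=⌊384559·166/10000⌋=6383; principal=142995-6383=136612; balance=384559-136612=247947
32. interest=⌊247947·166/10000⌋=4115; principal=142995-4115=138880; balance=247947-138880=109067
33. interest=⌊109067·166/10000⌋=1810; principal=min(142995-1810,109067)=109067; balance=109067-109067=0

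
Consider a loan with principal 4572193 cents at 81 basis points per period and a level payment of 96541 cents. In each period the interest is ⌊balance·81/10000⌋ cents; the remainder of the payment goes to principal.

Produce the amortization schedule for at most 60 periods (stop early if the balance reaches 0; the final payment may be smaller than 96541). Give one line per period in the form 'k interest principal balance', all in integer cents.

1 37034 59507 4512686
2 36552 59989 4452697
3 36066 60475 4392222
4 35576 60965 4331257
5 35083 61458 4269799
6 34585 61956 4207843
7 34083 62458 4145385
8 33577 62964 4082421
9 33067 63474 4018947
10 32553 63988 3954959
11 32035 64506 3890453
12 31512 65029 3825424
13 30985 65556 3759868
14 30454 66087 3693781
15 29919 66622 3627159
16 29379 67162 3559997
17 28835 67706 3492291
18 28287 68254 3424037
19 27734 68807 3355230
20 27177 69364 3285866
21 26615 69926 3215940
22 26049 70492 3145448
23 25478 71063 3074385
24 24902 71639 3002746
25 24322 72219 2930527
26 23737 72804 2857723
27 23147 73394 2784329
28 22553 73988 2710341
29 21953 74588 2635753
30 21349 75192 2560561
31 20740 75801 2484760
32 20126 76415 2408345
33 19507 77034 2331311
34 18883 77658 2253653
35 18254 78287 2175366
36 17620 78921 2096445
37 16981 79560 2016885
38 16336 80205 1936680
39 15687 80854 1855826
40 15032 81509 1774317
41 14371 82170 1692147
42 13706 82835 1609312
43 13035 83506 1525806
44 12359 84182 1441624
45 11677 84864 1356760
46 10989 85552 1271208
47 10296 86245 1184963
48 9598 86943 1098020
49 8893 87648 1010372
50 8184 88357 922015
51 7468 89073 832942
52 6746 89795 743147
53 6019 90522 652625
54 5286 91255 561370
55 4547 91994 469376
56 3801 92740 376636
57 3050 93491 283145
58 2293 94248 188897
59 1530 95011 93886
60 760 93886 0

1. interest=⌊4572193·81/10000⌋=37034; principal=96541-37034=59507; balance=4572193-59507=4512686
2. interest=⌊4512686·81/10000⌋=36552; principal=96541-36552=59989; balance=4512686-59989=4452697
3. interest=⌊4452697·81/10000⌋=36066; principal=96541-36066=60475; balance=4452697-60475=4392222
4. interest=⌊4392222·81/10000⌋=35576; principal=96541-35576=60965; balance=4392222-60965=4331257
5. interest=⌊4331257·81/10000⌋=35083; principal=96541-35083=61458; balance=4331257-61458=4269799
6. interest=⌊4269799·81/10000⌋=34585; principal=96541-34585=61956; balance=4269799-61956=4207843
7. interest=⌊4207843·81/10000⌋=34083; principal=96541-34083=62458; balance=4207843-62458=4145385
8. interest=⌊4145385·81/10000⌋=33577; principal=96541-33577=62964; balance=4145385-62964=4082421
9. interest=⌊4082421·81/10000⌋=33067; principal=96541-33067=63474; balance=4082421-63474=4018947
10. interest=⌊4018947·81/10000⌋=32553; principal=96541-32553=63988; balance=4018947-63988=3954959
11. interest=⌊3954959·81/10000⌋=32035; principal=96541-32035=64506; balance=3954959-64506=3890453
12. interest=⌊3890453·81/10000⌋=31512; principal=96541-31512=65029; balance=3890453-65029=3825424
13. interest=⌊3825424·81/10000⌋=30985; principal=96541-30985=65556; balance=3825424-65556=3759868
14. interest=⌊3759868·81/10000⌋=30454; principal=96541-30454=66087; balance=3759868-66087=3693781
15. interest=⌊3693781·81/10000⌋=29919; principal=96541-29919=66622; balance=3693781-66622=3627159
16. interest=⌊3627159·81/10000⌋=29379; principal=96541-29379=67162; balance=3627159-67162=3559997
17. interest=⌊3559997·81/10000⌋=28835; principal=96541-28835=67706; balance=3559997-67706=3492291
18. interest=⌊3492291·81/10000⌋=28287; principal=96541-28287=68254; balance=3492291-68254=3424037
19. interest=⌊3424037·81/10000⌋=27734; principal=96541-27734=68807; balance=3424037-68807=3355230
20. interest=⌊3355230·81/10000⌋=27177; principal=96541-27177=69364; balance=3355230-69364=3285866
21. interest=⌊3285866·81/10000⌋=26615; principal=96541-26615=69926; balance=3285866-69926=3215940
22. interest=⌊3215940·81/10000⌋=26049; principal=96541-26049=70492; balance=3215940-70492=3145448
23. interest=⌊3145448·81/10000⌋=25478; principal=96541-25478=71063; balance=3145448-71063=3074385
24. interest=⌊3074385·81/10000⌋=24902; principal=96541-24902=71639; balance=3074385-71639=3002746
25. interest=⌊3002746·81/10000⌋=24322; principal=96541-24322=72219; balance=3002746-72219=2930527
26. interest=⌊2930527·81/10000⌋=23737; principal=96541-23737=72804; balance=2930527-72804=2857723
27. interest=⌊2857723·81/10000⌋=23147; principal=96541-23147=73394; balance=2857723-73394=2784329
28. interest=⌊2784329·81/10000⌋=22553; principal=96541-22553=73988; balance=2784329-73988=2710341
29. interest=⌊2710341·81/10000⌋=21953; principal=96541-21953=74588; balance=2710341-74588=2635753
30. interest=⌊2635753·81/10000⌋=21349; principal=96541-21349=75192; balance=2635753-75192=2560561
31. interest=⌊2560561·81/10000⌋=20740; principal=96541-20740=75801; balance=2560561-75801=2484760
32. interest=⌊2484760·81/10000⌋=20126; principal=96541-20126=76415; balance=2484760-76415=2408345
33. interest=⌊2408345·81/10000⌋=19507; principal=96541-19507=77034; balance=2408345-77034=2331311
34. interest=⌊2331311·81/10000⌋=18883; principal=96541-18883=77658; balance=2331311-77658=2253653
35. interest=⌊2253653·81/10000⌋=18254; principal=96541-18254=78287; balance=2253653-78287=2175366
36. interest=⌊2175366·81/10000⌋=17620; principal=96541-17620=78921; balance=2175366-78921=2096445
37. interest=⌊2096445·81/10000⌋=16981; principal=96541-16981=79560; balance=2096445-79560=2016885
38. interest=⌊2016885·81/10000⌋=16336; principal=96541-16336=80205; balance=2016885-80205=1936680
39. interest=⌊1936680·81/10000⌋=15687; principal=96541-15687=80854; balance=1936680-80854=1855826
40. interest=⌊1855826·81/10000⌋=15032; principal=96541-15032=81509; balance=1855826-81509=1774317
41. interest=⌊1774317·81/10000⌋=14371; principal=96541-14371=82170; balance=1774317-82170=1692147
42. interest=⌊1692147·81/10000⌋=13706; principal=96541-13706=82835; balance=1692147-82835=1609312
43. interest=⌊1609312·81/10000⌋=13035; principal=96541-13035=83506; balance=1609312-83506=1525806
44. interest=⌊1525806·81/10000⌋=12359; principal=96541-12359=84182; balance=1525806-84182=1441624
45. interest=⌊1441624·81/10000⌋=11677; principal=96541-11677=84864; balance=1441624-84864=1356760
46. interest=⌊1356760·81/10000⌋=10989; principal=96541-10989=85552; balance=1356760-85552=1271208
47. interest=⌊1271208·81/10000⌋=10296; principal=96541-10296=86245; balance=1271208-86245=1184963
48. interest=⌊1184963·81/10000⌋=9598; principal=96541-9598=86943; balance=1184963-86943=1098020
49. interest=⌊1098020·81/10000⌋=8893; principal=96541-8893=87648; balance=1098020-87648=1010372
50. interest=⌊1010372·81/10000⌋=8184; principal=96541-8184=88357; balance=1010372-88357=922015
51. interest=⌊922015·81/10000⌋=7468; principal=96541-7468=89073; balance=922015-89073=832942
52. interest=⌊832942·81/10000⌋=6746; principal=96541-6746=89795; balance=832942-89795=743147
53. interest=⌊743147·81/10000⌋=6019; principal=96541-6019=90522; balance=743147-90522=652625
54. interest=⌊652625·81/10000⌋=5286; principal=96541-5286=91255; balance=652625-91255=561370
55. interest=⌊561370·81/10000⌋=4547; principal=96541-4547=91994; balance=561370-91994=469376
56. interest=⌊469376·81/10000⌋=3801; principal=96541-3801=92740; balance=469376-92740=376636
57. interest=⌊376636·81/10000⌋=3050; principal=96541-3050=93491; balance=376636-93491=283145
58. interest=⌊283145·81/10000⌋=2293; principal=96541-2293=94248; balance=283145-94248=188897
59. interest=⌊188897·81/10000⌋=1530; principal=96541-1530=95011; balance=188897-95011=93886
60. interest=⌊93886·81/10000⌋=760; principal=min(96541-760,93886)=93886; balance=93886-93886=0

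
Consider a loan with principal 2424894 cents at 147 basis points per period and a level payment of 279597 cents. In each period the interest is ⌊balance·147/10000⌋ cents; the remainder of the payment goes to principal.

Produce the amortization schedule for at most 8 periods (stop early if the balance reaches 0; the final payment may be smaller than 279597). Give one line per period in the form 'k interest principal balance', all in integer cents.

1 35645 243952 2180942
2 32059 247538 1933404
3 28421 251176 1682228
4 24728 254869 1427359
5 20982 258615 1168744
6 17180 262417 906327
7 13323 266274 640053
8 9408 270189 369864

1. interest=⌊2424894·147/10000⌋=35645; principal=279597-35645=243952; balance=2424894-243952=2180942
2. interest=⌊2180942·147/10000⌋=32059; principal=279597-32059=247538; balance=2180942-247538=1933404
3. interest=⌊1933404·147/10000⌋=28421; principal=279597-28421=251176; balance=1933404-251176=1682228
4. interest=⌊1682228·147/10000⌋=24728; principal=279597-24728=254869; balance=1682228-254869=1427359
5. interest=⌊1427359·147/10000⌋=20982; principal=279597-20982=258615; balance=1427359-258615=1168744
6. interest=⌊1168744·147/10000⌋=17180; principal=279597-17180=262417; balance=1168744-262417=906327
7. interest=⌊906327·147/10000⌋=13323; principal=279597-13323=266274; balance=906327-266274=640053
8. interest=⌊640053·147/10000⌋=9408; principal=279597-9408=270189; balance=640053-270189=369864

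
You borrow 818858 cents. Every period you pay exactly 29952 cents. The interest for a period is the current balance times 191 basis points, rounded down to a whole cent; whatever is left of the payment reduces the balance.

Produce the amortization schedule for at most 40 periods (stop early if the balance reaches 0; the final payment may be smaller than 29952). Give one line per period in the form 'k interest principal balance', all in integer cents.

1 15640 14312 804546
2 15366 14586 789960
3 15088 14864 775096
4 14804 15148 759948
5 14515 15437 744511
6 14220 15732 728779
7 13919 16033 712746
8 13613 16339 696407
9 13301 16651 679756
10 12983 16969 662787
11 12659 17293 645494
12 12328 17624 627870
13 11992 17960 609910
14 11649 18303 591607
15 11299 18653 572954
16 10943 19009 553945
17 10580 19372 534573
18 10210 19742 514831
19 9833 20119 494712
20 9448 20504 474208
21 9057 20895 453313
22 8658 21294 432019
23 8251 21701 410318
24 7837 22115 388203
25 7414 22538 365665
26 6984 22968 342697
27 6545 23407 319290
28 6098 23854 295436
29 5642 24310 271126
30 5178 24774 246352
31 4705 25247 221105
32 4223 25729 195376
33 3731 26221 169155
34 3230 26722 142433
35 2720 27232 115201
36 2200 27752 87449
37 1670 28282 59167
38 1130 28822 30345
39 579 29373 972
40 18 972 0

1. interest=⌊818858·191/10000⌋=15640; principal=29952-15640=14312; balance=818858-14312=804546
2. interest=⌊804546·191/10000⌋=15366; principal=29952-15366=14586; balance=804546-14586=789960
3. interest=⌊789960·191/10000⌋=15088; principal=29952-15088=14864; balance=789960-14864=775096
4. interest=⌊775096·191/10000⌋=14804; principal=29952-14804=15148; balance=775096-15148=759948
5. interest=⌊759948·191/10000⌋=14515; principal=29952-14515=15437; balance=759948-15437=744511
6. interest=⌊744511·191/10000⌋=14220; principal=29952-14220=15732; balance=744511-15732=728779
7. interest=⌊728779·191/10000⌋=13919; principal=29952-13919=16033; balance=728779-16033=712746
8. interest=⌊712746·191/10000⌋=13613; principal=29952-13613=16339; balance=712746-16339=696407
9. interest=⌊696407·191/10000⌋=13301; principal=29952-13301=16651; balance=696407-16651=679756
10. interest=⌊679756·191/10000⌋=12983; principal=29952-12983=16969; balance=679756-16969=662787
11. interest=⌊662787·191/10000⌋=12659; principal=29952-12659=17293; balance=662787-17293=645494
12. interest=⌊645494·191/10000⌋=12328; principal=29952-12328=17624; balance=645494-17624=627870
13. interest=⌊627870·191/10000⌋=11992; principal=29952-11992=17960; balance=627870-17960=609910
14. interest=⌊609910·191/10000⌋=11649; principal=29952-11649=18303; balance=609910-18303=591607
15. interest=⌊591607·191/10000⌋=11299; principal=29952-11299=18653; balance=591607-18653=572954
16. interest=⌊572954·191/10000⌋=10943; principal=29952-10943=19009; balance=572954-19009=553945
17. interest=⌊553945·191/10000⌋=10580; principal=29952-10580=19372; balance=553945-19372=534573
18. interest=⌊534573·191/10000⌋=10210; principal=29952-10210=19742; balance=534573-19742=514831
19. interest=⌊514831·191/10000⌋=9833; principal=29952-9833=20119; balance=514831-20119=494712
20. interest=⌊494712·191/10000⌋=9448; principal=29952-9448=20504; balance=494712-20504=474208
21. interest=⌊474208·191/10000⌋=9057; principal=29952-9057=20895; balance=474208-20895=453313
22. interest=⌊453313·191/10000⌋=8658; principal=29952-8658=21294; balance=453313-21294=432019
23. interest=⌊432019·191/10000⌋=8251; principal=29952-8251=21701; balance=432019-21701=410318
24. interest=⌊410318·191/10000⌋=7837; principal=29952-7837=22115; balance=410318-22115=388203
25. interest=⌊388203·191/10000⌋=7414; principal=29952-7414=22538; balance=388203-22538=365665
26. interest=⌊365665·191/10000⌋=6984; principal=29952-6984=22968; balance=365665-22968=342697
27. interest=⌊342697·191/10000⌋=6545; principal=29952-6545=23407; balance=342697-23407=319290
28. interest=⌊319290·191/10000⌋=6098; principal=29952-6098=23854; balance=319290-23854=295436
29. interest=⌊295436·191/10000⌋=5642; principal=29952-5642=24310; balance=295436-24310=271126
30. interest=⌊271126·191/10000⌋=5178; principal=29952-5178=24774; balance=271126-24774=246352
31. interest=⌊246352·191/10000⌋=4705; principal=29952-4705=25247; balance=246352-25247=221105
32. interest=⌊221105·191/10000⌋=4223; principal=29952-4223=25729; balance=221105-25729=195376
33. interest=⌊195376·191/10000⌋=3731; principal=29952-3731=26221; balance=195376-26221=169155
34. interest=⌊169155·191/10000⌋=3230; principal=29952-3230=26722; balance=169155-26722=142433
35. interest=⌊142433·191/10000⌋=2720; principal=29952-2720=27232; balance=142433-27232=115201
36. interest=⌊115201·191/10000⌋=2200; principal=29952-2200=27752; balance=115201-27752=87449
37. interest=⌊87449·191/10000⌋=1670; principal=29952-1670=28282; balance=87449-28282=59167
38. interest=⌊59167·191/10000⌋=1130; principal=29952-1130=28822; balance=59167-28822=30345
39. interest=⌊30345·191/10000⌋=579; principal=29952-579=29373; balance=30345-29373=972
40. interest=⌊972·191/10000⌋=18; principal=min(29952-18,972)=972; balance=972-972=0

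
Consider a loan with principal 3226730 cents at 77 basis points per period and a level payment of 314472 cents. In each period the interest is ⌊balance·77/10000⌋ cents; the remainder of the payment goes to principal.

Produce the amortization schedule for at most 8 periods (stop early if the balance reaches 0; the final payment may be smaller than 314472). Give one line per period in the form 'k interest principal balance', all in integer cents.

1. interest=⌊3226730·77/10000⌋=24845; principal=314472-24845=289627; balance=3226730-289627=2937103
2. interest=⌊2937103·77/10000⌋=22615; principal=314472-22615=291857; balance=2937103-291857=2645246
3. interest=⌊2645246·77/10000⌋=20368; principal=314472-20368=294104; balance=2645246-294104=2351142
4. interest=⌊2351142·77/10000⌋=18103; principal=314472-18103=296369; balance=2351142-296369=2054773
5. interest=⌊2054773·77/10000⌋=15821; principal=314472-15821=298651; balance=2054773-298651=1756122
6. interest=⌊1756122·77/10000⌋=13522; principal=314472-13522=300950; balance=1756122-300950=1455172
7. interest=⌊1455172·77/10000⌋=11204; principal=314472-11204=303268; balance=1455172-303268=1151904
8. interest=⌊1151904·77/10000⌋=8869; principal=314472-8869=305603; balance=1151904-305603=846301

1 24845 289627 2937103
2 22615 291857 2645246
3 20368 294104 2351142
4 18103 296369 2054773
5 15821 298651 1756122
6 13522 300950 1455172
7 11204 303268 1151904
8 8869 305603 846301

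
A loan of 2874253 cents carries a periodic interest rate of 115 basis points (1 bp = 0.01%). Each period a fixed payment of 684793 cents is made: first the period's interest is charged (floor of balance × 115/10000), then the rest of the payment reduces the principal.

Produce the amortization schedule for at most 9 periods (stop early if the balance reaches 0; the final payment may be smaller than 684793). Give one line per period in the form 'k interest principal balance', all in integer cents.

1. interest=⌊2874253·115/10000⌋=33053; principal=684793-33053=651740; balance=2874253-651740=2222513
2. interest=⌊2222513·115/10000⌋=25558; principal=684793-25558=659235; balance=2222513-659235=1563278
3. interest=⌊1563278·115/10000⌋=17977; principal=684793-17977=666816; balance=1563278-666816=896462
4. interest=⌊896462·115/10000⌋=10309; principal=684793-10309=674484; balance=896462-674484=221978
5. interest=⌊221978·115/10000⌋=2552; principal=min(684793-2552,221978)=221978; balance=221978-221978=0

1 33053 651740 2222513
2 25558 659235 1563278
3 17977 666816 896462
4 10309 674484 221978
5 2552 221978 0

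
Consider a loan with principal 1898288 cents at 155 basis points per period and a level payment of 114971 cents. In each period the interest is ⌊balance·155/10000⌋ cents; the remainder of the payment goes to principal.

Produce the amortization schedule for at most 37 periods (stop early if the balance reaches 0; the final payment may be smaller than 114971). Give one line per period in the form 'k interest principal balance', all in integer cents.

1 29423 85548 1812740
2 28097 86874 1725866
3 26750 88221 1637645
4 25383 89588 1548057
5 23994 90977 1457080
6 22584 92387 1364693
7 21152 93819 1270874
8 19698 95273 1175601
9 18221 96750 1078851
10 16722 98249 980602
11 15199 99772 880830
12 13652 101319 779511
13 12082 102889 676622
14 10487 104484 572138
15 8868 106103 466035
16 7223 107748 358287
17 5553 109418 248869
18 3857 111114 137755
19 2135 112836 24919
20 386 24919 0

1. interest=⌊1898288·155/10000⌋=29423; principal=114971-29423=85548; balance=1898288-85548=1812740
2. interest=⌊1812740·155/10000⌋=28097; principal=114971-28097=86874; balance=1812740-86874=1725866
3. interest=⌊1725866·155/10000⌋=26750; principal=114971-26750=88221; balance=1725866-88221=1637645
4. interest=⌊1637645·155/10000⌋=25383; principal=114971-25383=89588; balance=1637645-89588=1548057
5. interest=⌊1548057·155/10000⌋=23994; principal=114971-23994=90977; balance=1548057-90977=1457080
6. interest=⌊1457080·155/10000⌋=22584; principal=114971-22584=92387; balance=1457080-92387=1364693
7. interest=⌊1364693·155/10000⌋=21152; principal=114971-21152=93819; balance=1364693-93819=1270874
8. interest=⌊1270874·155/10000⌋=19698; principal=114971-19698=95273; balance=1270874-95273=1175601
9. interest=⌊1175601·155/10000⌋=18221; principal=114971-18221=96750; balance=1175601-96750=1078851
10. interest=⌊1078851·155/10000⌋=16722; principal=114971-16722=98249; balance=1078851-98249=980602
11. interest=⌊980602·155/10000⌋=15199; principal=114971-15199=99772; balance=980602-99772=880830
12. interest=⌊880830·155/10000⌋=13652; principal=114971-13652=101319; balance=880830-101319=779511
13. interest=⌊779511·155/10000⌋=12082; principal=114971-12082=102889; balance=779511-102889=676622
14. interest=⌊676622·155/10000⌋=10487; principal=114971-10487=104484; balance=676622-104484=572138
15. interest=⌊572138·155/10000⌋=8868; principal=114971-8868=106103; balance=572138-106103=466035
16. interest=⌊466035·155/10000⌋=7223; principal=114971-7223=107748; balance=466035-107748=358287
17. interest=⌊358287·155/10000⌋=5553; principal=114971-5553=109418; balance=358287-109418=248869
18. interest=⌊248869·155/10000⌋=3857; principal=114971-3857=111114; balance=248869-111114=137755
19. interest=⌊137755·155/10000⌋=2135; principal=114971-2135=112836; balance=137755-112836=24919
20. interest=⌊24919·155/10000⌋=386; principal=min(114971-386,24919)=24919; balance=24919-24919=0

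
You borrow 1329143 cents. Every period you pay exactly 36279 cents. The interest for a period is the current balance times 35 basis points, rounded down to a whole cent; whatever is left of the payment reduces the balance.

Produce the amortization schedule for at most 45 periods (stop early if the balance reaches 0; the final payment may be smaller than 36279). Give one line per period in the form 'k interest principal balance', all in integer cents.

1. interest=⌊1329143·35/10000⌋=4652; principal=36279-4652=31627; balance=1329143-31627=1297516
2. interest=⌊1297516·35/10000⌋=4541; principal=36279-4541=31738; balance=1297516-31738=1265778
3. interest=⌊1265778·35/10000⌋=4430; principal=36279-4430=31849; balance=1265778-31849=1233929
4. interest=⌊1233929·35/10000⌋=4318; principal=36279-4318=31961; balance=1233929-31961=1201968
5. interest=⌊1201968·35/10000⌋=4206; principal=36279-4206=32073; balance=1201968-32073=1169895
6. interest=⌊1169895·35/10000⌋=4094; principal=36279-4094=32185; balance=1169895-32185=1137710
7. interest=⌊1137710·35/10000⌋=3981; principal=36279-3981=32298; balance=1137710-32298=1105412
8. interest=⌊1105412·35/10000⌋=3868; principal=36279-3868=32411; balance=1105412-32411=1073001
9. interest=⌊1073001·35/10000⌋=3755; principal=36279-3755=32524; balance=1073001-32524=1040477
10. interest=⌊1040477·35/10000⌋=3641; principal=36279-3641=32638; balance=1040477-32638=1007839
11. interest=⌊1007839·35/10000⌋=3527; principal=36279-3527=32752; balance=1007839-32752=975087
12. interest=⌊975087·35/10000⌋=3412; principal=36279-3412=32867; balance=975087-32867=942220
13. interest=⌊942220·35/10000⌋=3297; principal=36279-3297=32982; balance=942220-32982=909238
14. interest=⌊909238·35/10000⌋=3182; principal=36279-3182=33097; balance=909238-33097=876141
15. interest=⌊876141·35/10000⌋=3066; principal=36279-3066=33213; balance=876141-33213=842928
16. interest=⌊842928·35/10000⌋=2950; principal=36279-2950=33329; balance=842928-33329=809599
17. interest=⌊809599·35/10000⌋=2833; principal=36279-2833=33446; balance=809599-33446=776153
18. interest=⌊776153·35/10000⌋=2716; principal=36279-2716=33563; balance=776153-33563=742590
19. interest=⌊742590·35/10000⌋=2599; principal=36279-2599=33680; balance=742590-33680=708910
20. interest=⌊708910·35/10000⌋=2481; principal=36279-2481=33798; balance=708910-33798=675112
21. interest=⌊675112·35/10000⌋=2362; principal=36279-2362=33917; balance=675112-33917=641195
22. interest=⌊641195·35/10000⌋=2244; principal=36279-2244=34035; balance=641195-34035=607160
23. interest=⌊607160·35/10000⌋=2125; principal=36279-2125=34154; balance=607160-34154=573006
24. interest=⌊573006·35/10000⌋=2005; principal=36279-2005=34274; balance=573006-34274=538732
25. interest=⌊538732·35/10000⌋=1885; principal=36279-1885=34394; balance=538732-34394=504338
26. interest=⌊504338·35/10000⌋=1765; principal=36279-1765=34514; balance=504338-34514=469824
27. interest=⌊469824·35/10000⌋=1644; principal=36279-1644=34635; balance=469824-34635=435189
28. interest=⌊435189·35/10000⌋=1523; principal=36279-1523=34756; balance=435189-34756=400433
29. interest=⌊400433·35/10000⌋=1401; principal=36279-1401=34878; balance=400433-34878=365555
30. interest=⌊365555·35/10000⌋=1279; principal=36279-1279=35000; balance=365555-35000=330555
31. interest=⌊330555·35/10000⌋=1156; principal=36279-1156=35123; balance=330555-35123=295432
32. interest=⌊295432·35/10000⌋=1034; principal=36279-1034=35245; balance=295432-35245=260187
33. interest=⌊260187·35/10000⌋=910; principal=36279-910=35369; balance=260187-35369=224818
34. interest=⌊224818·35/10000⌋=786; principal=36279-786=35493; balance=224818-35493=189325
35. interest=⌊189325·35/10000⌋=662; principal=36279-662=35617; balance=189325-35617=153708
36. interest=⌊153708·35/10000⌋=537; principal=36279-537=35742; balance=153708-35742=117966
37. interest=⌊117966·35/10000⌋=412; principal=36279-412=35867; balance=117966-35867=82099
38. interest=⌊82099·35/10000⌋=287; principal=36279-287=35992; balance=82099-35992=46107
39. interest=⌊46107·35/10000⌋=161; principal=36279-161=36118; balance=46107-36118=9989
40. interest=⌊9989·35/10000⌋=34; principal=min(36279-34,9989)=9989; balance=9989-9989=0

1 4652 31627 1297516
2 4541 31738 1265778
3 4430 31849 1233929
4 4318 31961 1201968
5 4206 32073 1169895
6 4094 32185 1137710
7 3981 32298 1105412
8 3868 32411 1073001
9 3755 32524 1040477
10 3641 32638 1007839
11 3527 32752 975087
12 3412 32867 942220
13 3297 32982 909238
14 3182 33097 876141
15 3066 33213 842928
16 2950 33329 809599
17 2833 33446 776153
18 2716 33563 742590
19 2599 33680 708910
20 2481 33798 675112
21 2362 33917 641195
22 2244 34035 607160
23 2125 34154 573006
24 2005 34274 538732
25 1885 34394 504338
26 1765 34514 469824
27 1644 34635 435189
28 1523 34756 400433
29 1401 34878 365555
30 1279 35000 330555
31 1156 35123 295432
32 1034 35245 260187
33 910 35369 224818
34 786 35493 189325
35 662 35617 153708
36 537 35742 117966
37 412 35867 82099
38 287 35992 46107
39 161 36118 9989
40 34 9989 0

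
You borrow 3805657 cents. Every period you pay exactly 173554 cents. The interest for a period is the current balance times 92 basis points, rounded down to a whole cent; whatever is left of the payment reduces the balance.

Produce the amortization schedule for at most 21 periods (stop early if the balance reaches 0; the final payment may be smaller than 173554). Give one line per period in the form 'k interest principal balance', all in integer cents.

1 35012 138542 3667115
2 33737 139817 3527298
3 32451 141103 3386195
4 31152 142402 3243793
5 29842 143712 3100081
6 28520 145034 2955047
7 27186 146368 2808679
8 25839 147715 2660964
9 24480 149074 2511890
10 23109 150445 2361445
11 21725 151829 2209616
12 20328 153226 2056390
13 18918 154636 1901754
14 17496 156058 1745696
15 16060 157494 1588202
16 14611 158943 1429259
17 13149 160405 1268854
18 11673 161881 1106973
19 10184 163370 943603
20 8681 164873 778730
21 7164 166390 612340

1. interest=⌊3805657·92/10000⌋=35012; principal=173554-35012=138542; balance=3805657-138542=3667115
2. interest=⌊3667115·92/10000⌋=33737; principal=173554-33737=139817; balance=3667115-139817=3527298
3. interest=⌊3527298·92/10000⌋=32451; principal=173554-32451=141103; balance=3527298-141103=3386195
4. interest=⌊3386195·92/10000⌋=31152; principal=173554-31152=142402; balance=3386195-142402=3243793
5. interest=⌊3243793·92/10000⌋=29842; principal=173554-29842=143712; balance=3243793-143712=3100081
6. interest=⌊3100081·92/10000⌋=28520; principal=173554-28520=145034; balance=3100081-145034=2955047
7. interest=⌊2955047·92/10000⌋=27186; principal=173554-27186=146368; balance=2955047-146368=2808679
8. interest=⌊2808679·92/10000⌋=25839; principal=173554-25839=147715; balance=2808679-147715=2660964
9. interest=⌊2660964·92/10000⌋=24480; principal=173554-24480=149074; balance=2660964-149074=2511890
10. interest=⌊2511890·92/10000⌋=23109; principal=173554-23109=150445; balance=2511890-150445=2361445
11. interest=⌊2361445·92/10000⌋=21725; principal=173554-21725=151829; balance=2361445-151829=2209616
12. interest=⌊2209616·92/10000⌋=20328; principal=173554-20328=153226; balance=2209616-153226=2056390
13. interest=⌊2056390·92/10000⌋=18918; principal=173554-18918=154636; balance=2056390-154636=1901754
14. interest=⌊1901754·92/10000⌋=17496; principal=173554-17496=156058; balance=1901754-156058=1745696
15. interest=⌊1745696·92/10000⌋=16060; principal=173554-16060=157494; balance=1745696-157494=1588202
16. interest=⌊1588202·92/10000⌋=14611; principal=173554-14611=158943; balance=1588202-158943=1429259
17. interest=⌊1429259·92/10000⌋=13149; principal=173554-13149=160405; balance=1429259-160405=1268854
18. interest=⌊1268854·92/10000⌋=11673; principal=173554-11673=161881; balance=1268854-161881=1106973
19. interest=⌊1106973·92/10000⌋=10184; principal=173554-10184=163370; balance=1106973-163370=943603
20. interest=⌊943603·92/10000⌋=8681; principal=173554-8681=164873; balance=943603-164873=778730
21. interest=⌊778730·92/10000⌋=7164; principal=173554-7164=166390; balance=778730-166390=612340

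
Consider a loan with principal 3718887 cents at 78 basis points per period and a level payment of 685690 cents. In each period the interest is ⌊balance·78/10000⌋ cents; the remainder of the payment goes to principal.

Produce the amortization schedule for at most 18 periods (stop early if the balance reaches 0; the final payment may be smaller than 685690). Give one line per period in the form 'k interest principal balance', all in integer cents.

1. interest=⌊3718887·78/10000⌋=29007; principal=685690-29007=656683; balance=3718887-656683=3062204
2. interest=⌊3062204·78/10000⌋=23885; principal=685690-23885=661805; balance=3062204-661805=2400399
3. interest=⌊2400399·78/10000⌋=18723; principal=685690-18723=666967; balance=2400399-666967=1733432
4. interest=⌊1733432·78/10000⌋=13520; principal=685690-13520=672170; balance=1733432-672170=1061262
5. interest=⌊1061262·78/10000⌋=8277; principal=685690-8277=677413; balance=1061262-677413=383849
6. interest=⌊383849·78/10000⌋=2994; principal=min(685690-2994,383849)=383849; balance=383849-383849=0

1 29007 656683 3062204
2 23885 661805 2400399
3 18723 666967 1733432
4 13520 672170 1061262
5 8277 677413 383849
6 2994 383849 0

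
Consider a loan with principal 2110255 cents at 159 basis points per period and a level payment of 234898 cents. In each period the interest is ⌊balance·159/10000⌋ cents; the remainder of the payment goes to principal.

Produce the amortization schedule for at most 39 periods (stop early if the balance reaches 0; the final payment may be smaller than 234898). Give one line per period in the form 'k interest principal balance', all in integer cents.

1 33553 201345 1908910
2 30351 204547 1704363
3 27099 207799 1496564
4 23795 211103 1285461
5 20438 214460 1071001
6 17028 217870 853131
7 13564 221334 631797
8 10045 224853 406944
9 6470 228428 178516
10 2838 178516 0

1. interest=⌊2110255·159/10000⌋=33553; principal=234898-33553=201345; balance=2110255-201345=1908910
2. interest=⌊1908910·159/10000⌋=30351; principal=234898-30351=204547; balance=1908910-204547=1704363
3. interest=⌊1704363·159/10000⌋=27099; principal=234898-27099=207799; balance=1704363-207799=1496564
4. interest=⌊1496564·159/10000⌋=23795; principal=234898-23795=211103; balance=1496564-211103=1285461
5. interest=⌊1285461·159/10000⌋=20438; principal=234898-20438=214460; balance=1285461-214460=1071001
6. interest=⌊1071001·159/10000⌋=17028; principal=234898-17028=217870; balance=1071001-217870=853131
7. interest=⌊853131·159/10000⌋=13564; principal=234898-13564=221334; balance=853131-221334=631797
8. interest=⌊631797·159/10000⌋=10045; principal=234898-10045=224853; balance=631797-224853=406944
9. interest=⌊406944·159/10000⌋=6470; principal=234898-6470=228428; balance=406944-228428=178516
10. interest=⌊178516·159/10000⌋=2838; principal=min(234898-2838,178516)=178516; balance=178516-178516=0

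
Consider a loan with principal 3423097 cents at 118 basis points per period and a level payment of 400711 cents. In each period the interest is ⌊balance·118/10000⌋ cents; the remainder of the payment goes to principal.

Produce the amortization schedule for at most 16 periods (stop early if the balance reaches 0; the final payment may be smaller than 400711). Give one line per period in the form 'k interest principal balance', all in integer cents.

1 40392 360319 3062778
2 36140 364571 2698207
3 31838 368873 2329334
4 27486 373225 1956109
5 23082 377629 1578480
6 18626 382085 1196395
7 14117 386594 809801
8 9555 391156 418645
9 4940 395771 22874
10 269 22874 0

1. interest=⌊3423097·118/10000⌋=40392; principal=400711-40392=360319; balance=3423097-360319=3062778
2. interest=⌊3062778·118/10000⌋=36140; principal=400711-36140=364571; balance=3062778-364571=2698207
3. interest=⌊2698207·118/10000⌋=31838; principal=400711-31838=368873; balance=2698207-368873=2329334
4. interest=⌊2329334·118/10000⌋=27486; principal=400711-27486=373225; balance=2329334-373225=1956109
5. interest=⌊1956109·118/10000⌋=23082; principal=400711-23082=377629; balance=1956109-377629=1578480
6. interest=⌊1578480·118/10000⌋=18626; principal=400711-18626=382085; balance=1578480-382085=1196395
7. interest=⌊1196395·118/10000⌋=14117; principal=400711-14117=386594; balance=1196395-386594=809801
8. interest=⌊809801·118/10000⌋=9555; principal=400711-9555=391156; balance=809801-391156=418645
9. interest=⌊418645·118/10000⌋=4940; principal=400711-4940=395771; balance=418645-395771=22874
10. interest=⌊22874·118/10000⌋=269; principal=min(400711-269,22874)=22874; balance=22874-22874=0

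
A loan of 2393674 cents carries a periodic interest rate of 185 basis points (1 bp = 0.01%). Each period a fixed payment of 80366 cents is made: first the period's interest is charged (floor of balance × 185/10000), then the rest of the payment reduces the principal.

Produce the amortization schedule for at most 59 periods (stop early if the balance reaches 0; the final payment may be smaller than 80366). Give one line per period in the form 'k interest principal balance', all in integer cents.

1. interest=⌊2393674·185/10000⌋=44282; principal=80366-44282=36084; balance=2393674-36084=2357590
2. interest=⌊2357590·185/10000⌋=43615; principal=80366-43615=36751; balance=2357590-36751=2320839
3. interest=⌊2320839·185/10000⌋=42935; principal=80366-42935=37431; balance=2320839-37431=2283408
4. interest=⌊2283408·185/10000⌋=42243; principal=80366-42243=38123; balance=2283408-38123=2245285
5. interest=⌊2245285·185/10000⌋=41537; principal=80366-41537=38829; balance=2245285-38829=2206456
6. interest=⌊2206456·185/10000⌋=40819; principal=80366-40819=39547; balance=2206456-39547=2166909
7. interest=⌊2166909·185/10000⌋=40087; principal=80366-40087=40279; balance=2166909-40279=2126630
8. interest=⌊2126630·185/10000⌋=39342; principal=80366-39342=41024; balance=2126630-41024=2085606
9. interest=⌊2085606·185/10000⌋=38583; principal=80366-38583=41783; balance=2085606-41783=2043823
10. interest=⌊2043823·185/10000⌋=37810; principal=80366-37810=42556; balance=2043823-42556=2001267
11. interest=⌊2001267·185/10000⌋=37023; principal=80366-37023=43343; balance=2001267-43343=1957924
12. interest=⌊1957924·185/10000⌋=36221; principal=80366-36221=44145; balance=1957924-44145=1913779
13. interest=⌊1913779·185/10000⌋=35404; principal=80366-35404=44962; balance=1913779-44962=1868817
14. interest=⌊1868817·185/10000⌋=34573; principal=80366-34573=45793; balance=1868817-45793=1823024
15. interest=⌊1823024·185/10000⌋=33725; principal=80366-33725=46641; balance=1823024-46641=1776383
16. interest=⌊1776383·185/10000⌋=32863; principal=80366-32863=47503; balance=1776383-47503=1728880
17. interest=⌊1728880·185/10000⌋=31984; principal=80366-31984=48382; balance=1728880-48382=1680498
18. interest=⌊1680498·185/10000⌋=31089; principal=80366-31089=49277; balance=1680498-49277=1631221
19. interest=⌊1631221·185/10000⌋=30177; principal=80366-30177=50189; balance=1631221-50189=1581032
20. interest=⌊1581032·185/10000⌋=29249; principal=80366-29249=51117; balance=1581032-51117=1529915
21. interest=⌊1529915·185/10000⌋=28303; principal=80366-28303=52063; balance=1529915-52063=1477852
22. interest=⌊1477852·185/10000⌋=27340; principal=80366-27340=53026; balance=1477852-53026=1424826
23. interest=⌊1424826·185/10000⌋=26359; principal=80366-26359=54007; balance=1424826-54007=1370819
24. interest=⌊1370819·185/10000⌋=25360; principal=80366-25360=55006; balance=1370819-55006=1315813
25. interest=⌊1315813·185/10000⌋=24342; principal=80366-24342=56024; balance=1315813-56024=1259789
26. interest=⌊1259789·185/10000⌋=23306; principal=80366-23306=57060; balance=1259789-57060=1202729
27. interest=⌊1202729·185/10000⌋=22250; principal=80366-22250=58116; balance=1202729-58116=1144613
28. interest=⌊1144613·185/10000⌋=21175; principal=80366-21175=59191; balance=1144613-59191=1085422
29. interest=⌊1085422·185/10000⌋=20080; principal=80366-20080=60286; balance=1085422-60286=1025136
30. interest=⌊1025136·185/10000⌋=18965; principal=80366-18965=61401; balance=1025136-61401=963735
31. interest=⌊963735·185/10000⌋=17829; principal=80366-17829=62537; balance=963735-62537=901198
32. interest=⌊901198·185/10000⌋=16672; principal=80366-16672=63694; balance=901198-63694=837504
33. interest=⌊837504·185/10000⌋=15493; principal=80366-15493=64873; balance=837504-64873=772631
34. interest=⌊772631·185/10000⌋=14293; principal=80366-14293=66073; balance=772631-66073=706558
35. interest=⌊706558·185/10000⌋=13071; principal=80366-13071=67295; balance=706558-67295=639263
36. interest=⌊639263·185/10000⌋=11826; principal=80366-11826=68540; balance=639263-68540=570723
37. interest=⌊570723·185/10000⌋=10558; principal=80366-10558=69808; balance=570723-69808=500915
38. interest=⌊500915·185/10000⌋=9266; principal=80366-9266=71100; balance=500915-71100=429815
39. interest=⌊429815·185/10000⌋=7951; principal=80366-7951=72415; balance=429815-72415=357400
40. interest=⌊357400·185/10000⌋=6611; principal=80366-6611=73755; balance=357400-73755=283645
41. interest=⌊283645·185/10000⌋=5247; principal=80366-5247=75119; balance=283645-75119=208526
42. interest=⌊208526·185/10000⌋=3857; principal=80366-3857=76509; balance=208526-76509=132017
43. interest=⌊132017·185/10000⌋=2442; principal=80366-2442=77924; balance=132017-77924=54093
44. interest=⌊54093·185/10000⌋=1000; principal=min(80366-1000,54093)=54093; balance=54093-54093=0

1 44282 36084 2357590
2 43615 36751 2320839
3 42935 37431 2283408
4 42243 38123 2245285
5 41537 38829 2206456
6 40819 39547 2166909
7 40087 40279 2126630
8 39342 41024 2085606
9 38583 41783 2043823
10 37810 42556 2001267
11 37023 43343 1957924
12 36221 44145 1913779
13 35404 44962 1868817
14 34573 45793 1823024
15 33725 46641 1776383
16 32863 47503 1728880
17 31984 48382 1680498
18 31089 49277 1631221
19 30177 50189 1581032
20 29249 51117 1529915
21 28303 52063 1477852
22 27340 53026 1424826
23 26359 54007 1370819
24 25360 55006 1315813
25 24342 56024 1259789
26 23306 57060 1202729
27 22250 58116 1144613
28 21175 59191 1085422
29 20080 60286 1025136
30 18965 61401 963735
31 17829 62537 901198
32 16672 63694 837504
33 15493 64873 772631
34 14293 66073 706558
35 13071 67295 639263
36 11826 68540 570723
37 10558 69808 500915
38 9266 71100 429815
39 7951 72415 357400
40 6611 73755 283645
41 5247 75119 208526
42 3857 76509 132017
43 2442 77924 54093
44 1000 54093 0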